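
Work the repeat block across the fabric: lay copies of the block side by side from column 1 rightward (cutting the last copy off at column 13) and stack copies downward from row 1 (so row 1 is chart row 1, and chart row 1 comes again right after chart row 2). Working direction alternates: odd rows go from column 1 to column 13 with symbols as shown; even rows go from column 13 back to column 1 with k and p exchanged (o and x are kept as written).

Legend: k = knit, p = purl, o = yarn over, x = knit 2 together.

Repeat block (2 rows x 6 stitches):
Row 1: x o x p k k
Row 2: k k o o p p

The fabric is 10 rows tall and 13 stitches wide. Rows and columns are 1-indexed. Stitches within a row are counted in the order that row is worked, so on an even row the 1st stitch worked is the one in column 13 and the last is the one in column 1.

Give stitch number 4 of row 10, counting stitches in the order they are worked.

Result:
o

Derivation:
Row 10 uses chart row ((10-1) mod 2)+1 = 2. Row 10 is even, so WS.
Chart row 2 tiled across columns 1-13: k k o o p p k k o o p p k
Wrong side: read the tiled row from column 13 down to 1 and exchange k with p (leave o, x).
Row 10 as worked: p k k o o p p k k o o p p
The 4th stitch worked is o.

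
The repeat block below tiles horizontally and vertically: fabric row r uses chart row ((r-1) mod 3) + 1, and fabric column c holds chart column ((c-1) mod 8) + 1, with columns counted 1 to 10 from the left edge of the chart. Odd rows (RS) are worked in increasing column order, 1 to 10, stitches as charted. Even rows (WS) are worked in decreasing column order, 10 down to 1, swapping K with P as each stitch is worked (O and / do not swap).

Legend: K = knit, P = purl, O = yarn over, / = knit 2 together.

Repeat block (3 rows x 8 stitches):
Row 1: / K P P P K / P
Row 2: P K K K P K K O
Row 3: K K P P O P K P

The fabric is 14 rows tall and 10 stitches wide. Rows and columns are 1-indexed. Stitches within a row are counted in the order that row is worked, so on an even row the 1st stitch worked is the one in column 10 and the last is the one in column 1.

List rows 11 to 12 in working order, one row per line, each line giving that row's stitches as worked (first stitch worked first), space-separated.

Row 11: chart row 2, RS - tile across columns 1-10 and work as-is.
Row 12: chart row 3, WS - tiled (columns 1-10): K K P P O P K P K K; work from column 10 back to 1 with K<->P swapped.

Result:
P K K K P K K O P K
P P K P K O K K P P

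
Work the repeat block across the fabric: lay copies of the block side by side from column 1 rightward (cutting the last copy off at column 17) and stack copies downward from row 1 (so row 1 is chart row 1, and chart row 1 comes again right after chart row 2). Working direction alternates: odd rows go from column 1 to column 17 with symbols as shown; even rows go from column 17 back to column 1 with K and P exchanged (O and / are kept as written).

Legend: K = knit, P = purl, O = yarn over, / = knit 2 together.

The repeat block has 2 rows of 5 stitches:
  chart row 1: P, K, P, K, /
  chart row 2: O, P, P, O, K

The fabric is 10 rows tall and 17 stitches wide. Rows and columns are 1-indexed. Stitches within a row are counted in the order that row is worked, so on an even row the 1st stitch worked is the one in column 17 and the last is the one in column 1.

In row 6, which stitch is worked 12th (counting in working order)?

Row 6 uses chart row ((6-1) mod 2)+1 = 2. Row 6 is even, so WS.
Chart row 2 tiled across columns 1-17: O P P O K O P P O K O P P O K O P
Wrong side: read the tiled row from column 17 down to 1 and exchange K with P (leave O, /).
Row 6 as worked: K O P O K K O P O K K O P O K K O
Counting 12 along the worked row gives O.

== STITCH ==
O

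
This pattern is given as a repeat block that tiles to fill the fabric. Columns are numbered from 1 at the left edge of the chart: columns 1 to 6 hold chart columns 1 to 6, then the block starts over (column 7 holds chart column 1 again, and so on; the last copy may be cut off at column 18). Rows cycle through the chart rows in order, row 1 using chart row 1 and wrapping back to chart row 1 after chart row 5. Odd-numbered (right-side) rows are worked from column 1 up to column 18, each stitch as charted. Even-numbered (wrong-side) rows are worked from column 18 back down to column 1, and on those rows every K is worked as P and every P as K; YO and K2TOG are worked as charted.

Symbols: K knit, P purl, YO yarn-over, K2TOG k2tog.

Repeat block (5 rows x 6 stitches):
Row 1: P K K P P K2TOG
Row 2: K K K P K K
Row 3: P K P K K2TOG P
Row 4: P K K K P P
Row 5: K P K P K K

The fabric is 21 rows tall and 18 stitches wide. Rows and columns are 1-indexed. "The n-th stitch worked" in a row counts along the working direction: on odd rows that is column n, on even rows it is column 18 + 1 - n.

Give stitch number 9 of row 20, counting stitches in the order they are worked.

Row 20 uses chart row ((20-1) mod 5)+1 = 5. Row 20 is even, so WS.
Chart row 5 tiled across columns 1-18: K P K P K K K P K P K K K P K P K K
Wrong side: read the tiled row from column 18 down to 1 and exchange K with P (leave YO, K2TOG).
Row 20 as worked: P P K P K P P P K P K P P P K P K P
Counting 9 along the worked row gives K.

== STITCH ==
K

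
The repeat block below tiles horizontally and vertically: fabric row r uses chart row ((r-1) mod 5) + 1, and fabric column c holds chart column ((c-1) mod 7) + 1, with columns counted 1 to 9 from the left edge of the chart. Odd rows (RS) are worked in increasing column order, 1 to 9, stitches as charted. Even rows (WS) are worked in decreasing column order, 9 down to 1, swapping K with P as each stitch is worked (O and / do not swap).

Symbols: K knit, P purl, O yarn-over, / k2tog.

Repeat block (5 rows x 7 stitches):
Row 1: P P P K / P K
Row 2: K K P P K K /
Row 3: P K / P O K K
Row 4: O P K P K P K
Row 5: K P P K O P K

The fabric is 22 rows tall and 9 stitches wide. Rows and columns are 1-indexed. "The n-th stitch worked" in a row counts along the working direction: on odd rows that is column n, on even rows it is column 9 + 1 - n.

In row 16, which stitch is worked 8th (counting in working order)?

Stitch:
K

Derivation:
For row 16: chart row = ((16-1) mod 5) + 1 = 1; this is a WS (even) row.
Chart row 1 tiled across columns 1-9: P P P K / P K P P
Wrong side: read the tiled row from column 9 down to 1 and exchange K with P (leave O, /).
Row 16 as worked: K K P K / P K K K
The 8th stitch worked is K.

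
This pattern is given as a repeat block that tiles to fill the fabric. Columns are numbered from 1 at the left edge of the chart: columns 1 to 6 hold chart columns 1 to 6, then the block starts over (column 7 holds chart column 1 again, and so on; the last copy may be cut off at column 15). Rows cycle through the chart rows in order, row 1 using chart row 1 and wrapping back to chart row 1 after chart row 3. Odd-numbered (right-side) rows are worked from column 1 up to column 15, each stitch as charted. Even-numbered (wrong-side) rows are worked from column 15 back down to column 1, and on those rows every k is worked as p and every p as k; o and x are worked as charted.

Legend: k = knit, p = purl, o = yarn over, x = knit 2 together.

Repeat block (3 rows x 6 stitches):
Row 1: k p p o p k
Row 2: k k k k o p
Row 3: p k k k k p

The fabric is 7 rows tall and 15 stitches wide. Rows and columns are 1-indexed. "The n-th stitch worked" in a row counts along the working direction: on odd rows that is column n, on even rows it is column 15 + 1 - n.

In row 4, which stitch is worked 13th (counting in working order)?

Stitch:
k

Derivation:
Row 4 uses chart row ((4-1) mod 3)+1 = 1. Row 4 is even, so WS.
Chart row 1 tiled across columns 1-15: k p p o p k k p p o p k k p p
WS: work from column 15 back to column 1 (reverse the tiled row), swapping k<->p (o and x unchanged).
Row 4 as worked: k k p p k o k k p p k o k k p
Counting 13 along the worked row gives k.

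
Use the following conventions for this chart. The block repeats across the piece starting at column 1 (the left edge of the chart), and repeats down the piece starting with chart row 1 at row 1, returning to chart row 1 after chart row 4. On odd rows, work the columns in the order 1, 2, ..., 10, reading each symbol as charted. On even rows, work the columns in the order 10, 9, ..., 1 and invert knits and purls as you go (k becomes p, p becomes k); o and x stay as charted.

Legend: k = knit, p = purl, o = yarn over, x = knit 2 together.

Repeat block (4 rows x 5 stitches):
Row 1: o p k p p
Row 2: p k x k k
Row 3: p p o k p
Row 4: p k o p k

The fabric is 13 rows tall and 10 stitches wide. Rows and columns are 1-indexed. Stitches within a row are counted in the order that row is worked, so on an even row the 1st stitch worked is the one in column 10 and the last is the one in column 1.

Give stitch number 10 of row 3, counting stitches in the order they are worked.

Stitch:
p

Derivation:
For row 3: chart row = ((3-1) mod 4) + 1 = 3; this is a RS (odd) row.
Chart row 3 tiled across columns 1-10: p p o k p p p o k p
RS: work column 1 to column 10, symbols as charted — the tiled row is the row as worked.
Counting 10 along the worked row gives p.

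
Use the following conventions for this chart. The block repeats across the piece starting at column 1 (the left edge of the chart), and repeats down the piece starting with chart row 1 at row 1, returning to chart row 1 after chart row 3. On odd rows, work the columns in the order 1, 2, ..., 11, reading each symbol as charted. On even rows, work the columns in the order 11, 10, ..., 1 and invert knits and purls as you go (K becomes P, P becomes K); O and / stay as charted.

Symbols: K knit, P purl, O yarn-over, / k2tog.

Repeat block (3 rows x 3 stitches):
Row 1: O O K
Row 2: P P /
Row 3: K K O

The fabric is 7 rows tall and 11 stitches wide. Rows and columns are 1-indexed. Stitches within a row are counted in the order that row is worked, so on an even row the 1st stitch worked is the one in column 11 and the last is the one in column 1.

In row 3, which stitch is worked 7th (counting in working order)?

== STITCH ==
K

Derivation:
Row 3 uses chart row ((3-1) mod 3)+1 = 3. Row 3 is odd, so RS.
Chart row 3 tiled across columns 1-11: K K O K K O K K O K K
RS row: no reversal, no swap; stitch n worked = column n.
Counting 7 along the worked row gives K.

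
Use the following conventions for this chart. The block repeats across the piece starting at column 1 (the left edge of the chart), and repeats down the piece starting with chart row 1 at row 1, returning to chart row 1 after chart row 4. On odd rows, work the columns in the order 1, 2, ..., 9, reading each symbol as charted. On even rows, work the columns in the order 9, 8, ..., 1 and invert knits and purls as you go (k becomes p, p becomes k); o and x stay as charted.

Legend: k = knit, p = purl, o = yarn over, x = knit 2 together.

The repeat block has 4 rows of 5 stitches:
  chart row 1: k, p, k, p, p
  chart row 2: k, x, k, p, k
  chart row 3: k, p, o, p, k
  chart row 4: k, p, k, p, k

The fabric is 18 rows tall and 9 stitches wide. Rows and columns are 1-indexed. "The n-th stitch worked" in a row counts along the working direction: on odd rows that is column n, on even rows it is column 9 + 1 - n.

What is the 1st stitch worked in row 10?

Stitch:
k

Derivation:
Row 10 uses chart row ((10-1) mod 4)+1 = 2. Row 10 is even, so WS.
Chart row 2 tiled across columns 1-9: k x k p k k x k p
Wrong side: read the tiled row from column 9 down to 1 and exchange k with p (leave o, x).
Row 10 as worked: k p x p p k p x p
The 1st stitch worked is k.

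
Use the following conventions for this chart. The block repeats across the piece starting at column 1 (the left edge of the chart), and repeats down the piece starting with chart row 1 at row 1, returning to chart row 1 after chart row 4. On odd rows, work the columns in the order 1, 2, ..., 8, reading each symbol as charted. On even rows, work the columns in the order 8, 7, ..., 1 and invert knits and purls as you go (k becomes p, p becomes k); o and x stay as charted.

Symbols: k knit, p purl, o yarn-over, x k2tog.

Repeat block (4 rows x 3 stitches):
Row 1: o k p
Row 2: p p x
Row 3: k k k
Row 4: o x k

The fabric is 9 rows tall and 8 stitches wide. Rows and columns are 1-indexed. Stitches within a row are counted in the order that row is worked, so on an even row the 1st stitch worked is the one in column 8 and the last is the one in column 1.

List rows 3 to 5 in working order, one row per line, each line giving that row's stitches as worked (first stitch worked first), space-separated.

Rows as worked:
k k k k k k k k
x o p x o p x o
o k p o k p o k

Derivation:
Row 3: chart row 3, RS - tile across columns 1-8 and work as-is.
Row 4: chart row 4, WS - tiled (columns 1-8): o x k o x k o x; work from column 8 back to 1 with k<->p swapped.
Row 5: chart row 1, RS - tile across columns 1-8 and work as-is.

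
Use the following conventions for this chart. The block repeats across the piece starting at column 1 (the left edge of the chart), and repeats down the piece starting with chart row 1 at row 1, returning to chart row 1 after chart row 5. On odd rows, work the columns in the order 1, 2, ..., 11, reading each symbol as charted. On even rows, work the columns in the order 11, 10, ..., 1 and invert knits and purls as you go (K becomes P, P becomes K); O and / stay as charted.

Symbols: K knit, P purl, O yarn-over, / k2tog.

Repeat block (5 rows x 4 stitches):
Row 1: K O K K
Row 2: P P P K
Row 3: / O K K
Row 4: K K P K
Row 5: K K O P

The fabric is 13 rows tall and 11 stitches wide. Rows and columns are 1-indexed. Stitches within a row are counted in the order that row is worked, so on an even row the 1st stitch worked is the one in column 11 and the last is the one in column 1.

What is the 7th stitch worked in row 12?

== STITCH ==
K

Derivation:
Row 12: (12-1) mod 5 = 1, so use chart row 2. Even row -> WS.
Chart row 2 tiled across columns 1-11: P P P K P P P K P P P
WS row: flip the tiled sequence (start at column 11) and apply K<->P; O and / stay.
Row 12 as worked: K K K P K K K P K K K
Counting 7 along the worked row gives K.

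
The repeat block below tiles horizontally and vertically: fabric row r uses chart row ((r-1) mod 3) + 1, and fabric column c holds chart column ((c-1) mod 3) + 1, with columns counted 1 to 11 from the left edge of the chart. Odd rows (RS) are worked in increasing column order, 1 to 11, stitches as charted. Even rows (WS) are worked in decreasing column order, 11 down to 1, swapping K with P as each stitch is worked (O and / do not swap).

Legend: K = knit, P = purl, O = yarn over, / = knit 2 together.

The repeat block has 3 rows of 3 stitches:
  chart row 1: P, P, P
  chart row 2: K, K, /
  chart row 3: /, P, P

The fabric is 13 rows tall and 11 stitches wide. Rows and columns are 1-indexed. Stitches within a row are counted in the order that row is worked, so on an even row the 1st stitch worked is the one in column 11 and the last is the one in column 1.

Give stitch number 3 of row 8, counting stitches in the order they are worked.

== STITCH ==
/

Derivation:
Row 8: (8-1) mod 3 = 1, so use chart row 2. Even row -> WS.
Chart row 2 tiled across columns 1-11: K K / K K / K K / K K
WS: work from column 11 back to column 1 (reverse the tiled row), swapping K<->P (O and / unchanged).
Row 8 as worked: P P / P P / P P / P P
The 3rd stitch worked is /.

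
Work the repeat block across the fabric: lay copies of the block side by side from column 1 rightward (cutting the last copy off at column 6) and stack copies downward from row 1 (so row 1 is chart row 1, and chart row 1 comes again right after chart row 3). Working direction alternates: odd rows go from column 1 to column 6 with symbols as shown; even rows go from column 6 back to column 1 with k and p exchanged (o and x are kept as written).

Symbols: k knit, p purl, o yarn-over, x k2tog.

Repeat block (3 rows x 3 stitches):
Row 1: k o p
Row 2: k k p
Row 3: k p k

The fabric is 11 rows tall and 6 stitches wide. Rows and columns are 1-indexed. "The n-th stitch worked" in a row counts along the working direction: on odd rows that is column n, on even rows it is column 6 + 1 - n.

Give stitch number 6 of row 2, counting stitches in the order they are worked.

== STITCH ==
p

Derivation:
For row 2: chart row = ((2-1) mod 3) + 1 = 2; this is a WS (even) row.
Chart row 2 tiled across columns 1-6: k k p k k p
WS row: flip the tiled sequence (start at column 6) and apply k<->p; o and x stay.
Row 2 as worked: k p p k p p
Counting 6 along the worked row gives p.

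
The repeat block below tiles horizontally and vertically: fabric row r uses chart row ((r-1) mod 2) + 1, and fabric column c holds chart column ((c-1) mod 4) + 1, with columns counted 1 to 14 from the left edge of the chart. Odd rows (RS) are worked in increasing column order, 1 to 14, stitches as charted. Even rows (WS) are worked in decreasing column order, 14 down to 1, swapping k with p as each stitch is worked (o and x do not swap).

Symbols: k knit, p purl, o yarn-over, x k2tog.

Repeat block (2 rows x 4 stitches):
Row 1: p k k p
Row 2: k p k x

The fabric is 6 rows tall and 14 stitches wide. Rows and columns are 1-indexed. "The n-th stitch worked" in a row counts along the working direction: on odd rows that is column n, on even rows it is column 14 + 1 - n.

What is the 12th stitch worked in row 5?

Row 5: (5-1) mod 2 = 0, so use chart row 1. Odd row -> RS.
Chart row 1 tiled across columns 1-14: p k k p p k k p p k k p p k
Right side: take the tiled row as-is (worked left to right from column 1).
Counting 12 along the worked row gives p.

== STITCH ==
p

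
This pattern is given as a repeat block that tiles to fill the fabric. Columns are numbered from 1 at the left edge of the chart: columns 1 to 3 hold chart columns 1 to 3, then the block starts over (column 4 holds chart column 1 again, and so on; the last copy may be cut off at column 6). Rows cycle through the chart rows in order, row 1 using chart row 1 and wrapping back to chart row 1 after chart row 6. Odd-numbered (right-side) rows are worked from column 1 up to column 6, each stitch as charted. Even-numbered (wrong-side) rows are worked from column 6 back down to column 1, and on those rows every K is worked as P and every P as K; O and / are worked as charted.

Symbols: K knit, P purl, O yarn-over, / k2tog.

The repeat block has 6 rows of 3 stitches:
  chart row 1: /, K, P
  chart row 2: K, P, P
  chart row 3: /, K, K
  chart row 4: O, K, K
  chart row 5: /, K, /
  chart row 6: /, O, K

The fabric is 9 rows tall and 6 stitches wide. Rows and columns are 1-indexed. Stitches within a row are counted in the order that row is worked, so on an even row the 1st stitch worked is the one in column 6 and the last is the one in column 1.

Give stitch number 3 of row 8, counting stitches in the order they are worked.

Row 8: (8-1) mod 6 = 1, so use chart row 2. Even row -> WS.
Chart row 2 tiled across columns 1-6: K P P K P P
WS row: flip the tiled sequence (start at column 6) and apply K<->P; O and / stay.
Row 8 as worked: K K P K K P
Counting 3 along the worked row gives P.

== STITCH ==
P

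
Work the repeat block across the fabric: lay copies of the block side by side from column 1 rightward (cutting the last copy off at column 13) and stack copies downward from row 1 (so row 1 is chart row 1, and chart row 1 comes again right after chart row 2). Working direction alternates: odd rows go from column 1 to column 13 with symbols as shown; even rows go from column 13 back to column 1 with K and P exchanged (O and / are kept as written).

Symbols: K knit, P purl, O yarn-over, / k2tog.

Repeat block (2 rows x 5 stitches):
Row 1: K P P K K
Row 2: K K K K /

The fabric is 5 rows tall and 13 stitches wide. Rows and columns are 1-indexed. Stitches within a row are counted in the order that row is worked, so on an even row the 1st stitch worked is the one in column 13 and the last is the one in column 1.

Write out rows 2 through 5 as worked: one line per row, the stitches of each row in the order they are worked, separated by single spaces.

Row 2: chart row 2, WS - tiled (columns 1-13): K K K K / K K K K / K K K; work from column 13 back to 1 with K<->P swapped.
Row 3: chart row 1, RS - tile across columns 1-13 and work as-is.
Row 4: chart row 2, WS - tiled (columns 1-13): K K K K / K K K K / K K K; work from column 13 back to 1 with K<->P swapped.
Row 5: chart row 1, RS - tile across columns 1-13 and work as-is.

== ROWS AS WORKED ==
P P P / P P P P / P P P P
K P P K K K P P K K K P P
P P P / P P P P / P P P P
K P P K K K P P K K K P P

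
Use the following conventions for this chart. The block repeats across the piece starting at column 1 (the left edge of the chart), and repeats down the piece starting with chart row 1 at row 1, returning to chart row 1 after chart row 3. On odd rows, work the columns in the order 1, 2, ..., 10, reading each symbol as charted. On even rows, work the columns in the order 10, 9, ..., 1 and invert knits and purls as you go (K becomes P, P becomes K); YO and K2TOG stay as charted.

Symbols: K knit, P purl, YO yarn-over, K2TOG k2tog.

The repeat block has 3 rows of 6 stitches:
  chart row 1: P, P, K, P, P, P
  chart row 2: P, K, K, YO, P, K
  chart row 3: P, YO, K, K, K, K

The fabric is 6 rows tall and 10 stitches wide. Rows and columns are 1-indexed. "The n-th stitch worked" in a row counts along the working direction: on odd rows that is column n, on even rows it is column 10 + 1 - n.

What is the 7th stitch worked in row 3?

== STITCH ==
P

Derivation:
Row 3: (3-1) mod 3 = 2, so use chart row 3. Odd row -> RS.
Chart row 3 tiled across columns 1-10: P YO K K K K P YO K K
Right side: take the tiled row as-is (worked left to right from column 1).
The 7th stitch worked is P.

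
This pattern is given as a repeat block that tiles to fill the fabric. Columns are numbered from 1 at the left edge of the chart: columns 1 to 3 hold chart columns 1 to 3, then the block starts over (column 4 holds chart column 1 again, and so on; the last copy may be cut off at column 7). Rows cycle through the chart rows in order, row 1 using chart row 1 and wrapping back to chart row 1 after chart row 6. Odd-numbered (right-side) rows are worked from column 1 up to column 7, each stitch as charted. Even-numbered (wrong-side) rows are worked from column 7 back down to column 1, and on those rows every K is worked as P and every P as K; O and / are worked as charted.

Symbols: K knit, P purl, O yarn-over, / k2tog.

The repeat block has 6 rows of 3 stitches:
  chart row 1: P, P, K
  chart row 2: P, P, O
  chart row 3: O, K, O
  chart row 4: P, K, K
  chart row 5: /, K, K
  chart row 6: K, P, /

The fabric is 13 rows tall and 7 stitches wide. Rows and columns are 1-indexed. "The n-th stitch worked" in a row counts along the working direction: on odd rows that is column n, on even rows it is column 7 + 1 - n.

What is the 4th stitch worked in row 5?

Row 5 uses chart row ((5-1) mod 6)+1 = 5. Row 5 is odd, so RS.
Chart row 5 tiled across columns 1-7: / K K / K K /
Right side: take the tiled row as-is (worked left to right from column 1).
The 4th stitch worked is /.

== STITCH ==
/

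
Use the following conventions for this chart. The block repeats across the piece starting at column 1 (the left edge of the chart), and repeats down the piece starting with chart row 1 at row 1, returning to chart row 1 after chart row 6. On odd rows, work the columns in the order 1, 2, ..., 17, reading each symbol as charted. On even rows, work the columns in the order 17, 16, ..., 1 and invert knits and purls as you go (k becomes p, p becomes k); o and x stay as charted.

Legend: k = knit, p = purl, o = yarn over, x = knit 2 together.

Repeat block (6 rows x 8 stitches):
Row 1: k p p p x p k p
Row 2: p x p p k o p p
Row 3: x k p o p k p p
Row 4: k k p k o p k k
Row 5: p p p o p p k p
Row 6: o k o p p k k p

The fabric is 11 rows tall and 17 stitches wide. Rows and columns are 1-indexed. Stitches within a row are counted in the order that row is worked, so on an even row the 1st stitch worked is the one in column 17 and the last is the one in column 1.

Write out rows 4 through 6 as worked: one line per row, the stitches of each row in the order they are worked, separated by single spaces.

Row 4: chart row 4, WS - tiled (columns 1-17): k k p k o p k k k k p k o p k k k; work from column 17 back to 1 with k<->p swapped.
Row 5: chart row 5, RS - tile across columns 1-17 and work as-is.
Row 6: chart row 6, WS - tiled (columns 1-17): o k o p p k k p o k o p p k k p o; work from column 17 back to 1 with k<->p swapped.

Rows as worked:
p p p k o p k p p p p k o p k p p
p p p o p p k p p p p o p p k p p
o k p p k k o p o k p p k k o p o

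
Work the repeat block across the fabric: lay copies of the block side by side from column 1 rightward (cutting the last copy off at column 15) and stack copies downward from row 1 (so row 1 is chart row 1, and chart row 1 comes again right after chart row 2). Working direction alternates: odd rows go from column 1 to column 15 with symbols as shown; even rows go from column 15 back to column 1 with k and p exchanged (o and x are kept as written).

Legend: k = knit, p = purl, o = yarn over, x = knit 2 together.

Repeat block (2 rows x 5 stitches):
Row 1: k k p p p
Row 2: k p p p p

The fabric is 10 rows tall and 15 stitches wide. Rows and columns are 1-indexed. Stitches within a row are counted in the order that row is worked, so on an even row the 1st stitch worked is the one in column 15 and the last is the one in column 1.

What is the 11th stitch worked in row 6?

For row 6: chart row = ((6-1) mod 2) + 1 = 2; this is a WS (even) row.
Chart row 2 tiled across columns 1-15: k p p p p k p p p p k p p p p
Wrong side: read the tiled row from column 15 down to 1 and exchange k with p (leave o, x).
Row 6 as worked: k k k k p k k k k p k k k k p
Stitch 11 in working order -> k

Result:
k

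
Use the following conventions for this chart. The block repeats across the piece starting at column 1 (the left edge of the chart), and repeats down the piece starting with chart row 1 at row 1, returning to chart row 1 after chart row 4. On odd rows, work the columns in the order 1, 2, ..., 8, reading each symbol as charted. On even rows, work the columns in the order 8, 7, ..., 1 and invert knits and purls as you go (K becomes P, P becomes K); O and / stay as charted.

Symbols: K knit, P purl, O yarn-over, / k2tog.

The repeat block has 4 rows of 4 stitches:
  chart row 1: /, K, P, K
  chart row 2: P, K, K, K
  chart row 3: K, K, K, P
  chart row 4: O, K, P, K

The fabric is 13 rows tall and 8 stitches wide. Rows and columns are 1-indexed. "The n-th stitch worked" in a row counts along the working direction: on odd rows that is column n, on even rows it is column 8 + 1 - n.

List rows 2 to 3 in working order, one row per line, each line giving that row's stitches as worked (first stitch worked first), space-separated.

Row 2: chart row 2, WS - tiled (columns 1-8): P K K K P K K K; work from column 8 back to 1 with K<->P swapped.
Row 3: chart row 3, RS - tile across columns 1-8 and work as-is.

Rows as worked:
P P P K P P P K
K K K P K K K P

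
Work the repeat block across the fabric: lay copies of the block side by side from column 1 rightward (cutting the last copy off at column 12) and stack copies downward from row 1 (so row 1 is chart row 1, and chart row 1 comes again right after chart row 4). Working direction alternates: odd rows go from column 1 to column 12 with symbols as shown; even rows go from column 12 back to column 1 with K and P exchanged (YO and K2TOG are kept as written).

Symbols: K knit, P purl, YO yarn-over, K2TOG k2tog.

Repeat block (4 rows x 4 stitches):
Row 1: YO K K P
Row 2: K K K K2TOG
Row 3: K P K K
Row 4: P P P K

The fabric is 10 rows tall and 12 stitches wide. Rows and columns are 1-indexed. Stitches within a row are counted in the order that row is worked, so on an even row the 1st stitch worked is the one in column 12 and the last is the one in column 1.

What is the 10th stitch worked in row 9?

Result:
K

Derivation:
Row 9 uses chart row ((9-1) mod 4)+1 = 1. Row 9 is odd, so RS.
Chart row 1 tiled across columns 1-12: YO K K P YO K K P YO K K P
RS row: no reversal, no swap; stitch n worked = column n.
The 10th stitch worked is K.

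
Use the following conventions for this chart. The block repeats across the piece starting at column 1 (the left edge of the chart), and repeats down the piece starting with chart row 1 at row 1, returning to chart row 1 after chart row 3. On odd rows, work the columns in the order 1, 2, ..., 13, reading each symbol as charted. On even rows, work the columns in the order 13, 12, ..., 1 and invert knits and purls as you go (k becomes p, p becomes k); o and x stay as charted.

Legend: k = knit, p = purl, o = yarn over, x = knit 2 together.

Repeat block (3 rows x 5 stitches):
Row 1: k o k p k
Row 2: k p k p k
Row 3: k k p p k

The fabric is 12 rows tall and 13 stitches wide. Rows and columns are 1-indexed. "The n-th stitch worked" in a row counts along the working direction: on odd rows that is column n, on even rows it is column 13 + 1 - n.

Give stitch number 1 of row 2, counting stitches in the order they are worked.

For row 2: chart row = ((2-1) mod 3) + 1 = 2; this is a WS (even) row.
Chart row 2 tiled across columns 1-13: k p k p k k p k p k k p k
Wrong side: read the tiled row from column 13 down to 1 and exchange k with p (leave o, x).
Row 2 as worked: p k p p k p k p p k p k p
Counting 1 along the worked row gives p.

Stitch:
p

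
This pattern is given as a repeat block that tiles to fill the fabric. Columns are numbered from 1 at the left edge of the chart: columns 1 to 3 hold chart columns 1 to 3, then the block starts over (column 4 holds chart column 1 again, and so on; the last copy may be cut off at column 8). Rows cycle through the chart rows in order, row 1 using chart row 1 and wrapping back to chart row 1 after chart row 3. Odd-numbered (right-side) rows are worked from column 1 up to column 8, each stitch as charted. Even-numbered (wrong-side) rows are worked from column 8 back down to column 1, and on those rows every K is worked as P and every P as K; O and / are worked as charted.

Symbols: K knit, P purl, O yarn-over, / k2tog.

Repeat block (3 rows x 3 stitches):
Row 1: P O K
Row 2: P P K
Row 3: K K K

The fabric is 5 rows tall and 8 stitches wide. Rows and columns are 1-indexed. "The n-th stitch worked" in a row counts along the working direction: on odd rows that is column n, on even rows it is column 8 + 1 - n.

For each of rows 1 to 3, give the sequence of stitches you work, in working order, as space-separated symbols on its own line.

== ROWS AS WORKED ==
P O K P O K P O
K K P K K P K K
K K K K K K K K

Derivation:
Row 1: chart row 1, RS - tile across columns 1-8 and work as-is.
Row 2: chart row 2, WS - tiled (columns 1-8): P P K P P K P P; work from column 8 back to 1 with K<->P swapped.
Row 3: chart row 3, RS - tile across columns 1-8 and work as-is.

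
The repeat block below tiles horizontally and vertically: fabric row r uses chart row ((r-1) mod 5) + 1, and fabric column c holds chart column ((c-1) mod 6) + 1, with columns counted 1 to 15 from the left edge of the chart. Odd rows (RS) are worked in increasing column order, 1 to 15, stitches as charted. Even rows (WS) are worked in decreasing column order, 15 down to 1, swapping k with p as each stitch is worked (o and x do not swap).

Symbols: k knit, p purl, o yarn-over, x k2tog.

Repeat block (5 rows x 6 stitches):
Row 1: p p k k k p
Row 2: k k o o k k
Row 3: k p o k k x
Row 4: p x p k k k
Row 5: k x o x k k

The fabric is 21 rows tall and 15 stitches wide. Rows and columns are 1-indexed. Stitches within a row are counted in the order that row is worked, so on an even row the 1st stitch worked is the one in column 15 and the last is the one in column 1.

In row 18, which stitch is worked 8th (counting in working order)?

Stitch:
k

Derivation:
For row 18: chart row = ((18-1) mod 5) + 1 = 3; this is a WS (even) row.
Chart row 3 tiled across columns 1-15: k p o k k x k p o k k x k p o
WS row: flip the tiled sequence (start at column 15) and apply k<->p; o and x stay.
Row 18 as worked: o k p x p p o k p x p p o k p
Counting 8 along the worked row gives k.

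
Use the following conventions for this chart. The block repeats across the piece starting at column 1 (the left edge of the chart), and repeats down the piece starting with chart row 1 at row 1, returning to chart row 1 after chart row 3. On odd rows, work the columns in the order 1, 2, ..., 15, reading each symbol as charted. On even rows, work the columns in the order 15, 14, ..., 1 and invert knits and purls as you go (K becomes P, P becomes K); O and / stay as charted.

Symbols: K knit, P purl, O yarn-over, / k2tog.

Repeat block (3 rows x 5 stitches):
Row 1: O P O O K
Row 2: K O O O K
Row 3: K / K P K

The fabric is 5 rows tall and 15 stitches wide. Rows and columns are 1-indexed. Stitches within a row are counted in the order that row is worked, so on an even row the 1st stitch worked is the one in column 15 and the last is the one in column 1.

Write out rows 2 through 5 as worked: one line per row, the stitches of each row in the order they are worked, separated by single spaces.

Row 2: chart row 2, WS - tiled (columns 1-15): K O O O K K O O O K K O O O K; work from column 15 back to 1 with K<->P swapped.
Row 3: chart row 3, RS - tile across columns 1-15 and work as-is.
Row 4: chart row 1, WS - tiled (columns 1-15): O P O O K O P O O K O P O O K; work from column 15 back to 1 with K<->P swapped.
Row 5: chart row 2, RS - tile across columns 1-15 and work as-is.

== ROWS AS WORKED ==
P O O O P P O O O P P O O O P
K / K P K K / K P K K / K P K
P O O K O P O O K O P O O K O
K O O O K K O O O K K O O O K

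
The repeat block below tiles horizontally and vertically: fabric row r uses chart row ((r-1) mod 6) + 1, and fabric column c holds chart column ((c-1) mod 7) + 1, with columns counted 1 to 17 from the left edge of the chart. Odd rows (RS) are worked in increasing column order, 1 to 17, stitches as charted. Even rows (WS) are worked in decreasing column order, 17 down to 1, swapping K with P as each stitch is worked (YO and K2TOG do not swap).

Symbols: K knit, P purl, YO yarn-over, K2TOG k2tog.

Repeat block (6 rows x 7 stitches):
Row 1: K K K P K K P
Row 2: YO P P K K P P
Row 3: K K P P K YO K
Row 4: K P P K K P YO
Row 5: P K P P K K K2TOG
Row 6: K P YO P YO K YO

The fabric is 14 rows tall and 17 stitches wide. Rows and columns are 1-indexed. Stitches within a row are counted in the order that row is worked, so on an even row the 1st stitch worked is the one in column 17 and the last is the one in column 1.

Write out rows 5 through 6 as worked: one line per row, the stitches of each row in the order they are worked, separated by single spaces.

Result:
P K P P K K K2TOG P K P P K K K2TOG P K P
YO K P YO P YO K YO K P YO P YO K YO K P

Derivation:
Row 5: chart row 5, RS - tile across columns 1-17 and work as-is.
Row 6: chart row 6, WS - tiled (columns 1-17): K P YO P YO K YO K P YO P YO K YO K P YO; work from column 17 back to 1 with K<->P swapped.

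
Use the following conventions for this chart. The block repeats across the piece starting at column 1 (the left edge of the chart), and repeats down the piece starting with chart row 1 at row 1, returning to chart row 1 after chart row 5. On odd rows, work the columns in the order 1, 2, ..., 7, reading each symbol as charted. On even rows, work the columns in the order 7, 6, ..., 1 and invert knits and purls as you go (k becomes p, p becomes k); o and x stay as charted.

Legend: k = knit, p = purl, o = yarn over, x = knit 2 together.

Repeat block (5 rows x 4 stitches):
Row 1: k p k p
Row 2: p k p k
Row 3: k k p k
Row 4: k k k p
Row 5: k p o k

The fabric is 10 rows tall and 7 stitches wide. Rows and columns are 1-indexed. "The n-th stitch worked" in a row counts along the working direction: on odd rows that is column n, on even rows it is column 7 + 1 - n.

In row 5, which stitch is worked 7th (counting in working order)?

Row 5: (5-1) mod 5 = 4, so use chart row 5. Odd row -> RS.
Chart row 5 tiled across columns 1-7: k p o k k p o
RS row: no reversal, no swap; stitch n worked = column n.
The 7th stitch worked is o.

Stitch:
o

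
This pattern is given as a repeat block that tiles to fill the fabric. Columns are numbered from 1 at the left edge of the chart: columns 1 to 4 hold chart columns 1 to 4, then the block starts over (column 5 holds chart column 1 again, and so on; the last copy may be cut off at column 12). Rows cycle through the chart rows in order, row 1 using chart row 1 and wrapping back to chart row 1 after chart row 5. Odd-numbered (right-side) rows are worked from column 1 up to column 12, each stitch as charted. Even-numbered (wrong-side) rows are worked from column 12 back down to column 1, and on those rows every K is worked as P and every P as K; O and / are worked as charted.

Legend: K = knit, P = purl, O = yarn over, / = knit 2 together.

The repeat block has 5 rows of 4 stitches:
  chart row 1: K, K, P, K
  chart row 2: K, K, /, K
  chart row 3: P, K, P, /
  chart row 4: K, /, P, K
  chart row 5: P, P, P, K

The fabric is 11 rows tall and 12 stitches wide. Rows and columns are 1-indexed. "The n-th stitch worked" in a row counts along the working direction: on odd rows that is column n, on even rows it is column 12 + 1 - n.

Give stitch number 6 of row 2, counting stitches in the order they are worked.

Row 2: (2-1) mod 5 = 1, so use chart row 2. Even row -> WS.
Chart row 2 tiled across columns 1-12: K K / K K K / K K K / K
WS row: flip the tiled sequence (start at column 12) and apply K<->P; O and / stay.
Row 2 as worked: P / P P P / P P P / P P
The 6th stitch worked is /.

Stitch:
/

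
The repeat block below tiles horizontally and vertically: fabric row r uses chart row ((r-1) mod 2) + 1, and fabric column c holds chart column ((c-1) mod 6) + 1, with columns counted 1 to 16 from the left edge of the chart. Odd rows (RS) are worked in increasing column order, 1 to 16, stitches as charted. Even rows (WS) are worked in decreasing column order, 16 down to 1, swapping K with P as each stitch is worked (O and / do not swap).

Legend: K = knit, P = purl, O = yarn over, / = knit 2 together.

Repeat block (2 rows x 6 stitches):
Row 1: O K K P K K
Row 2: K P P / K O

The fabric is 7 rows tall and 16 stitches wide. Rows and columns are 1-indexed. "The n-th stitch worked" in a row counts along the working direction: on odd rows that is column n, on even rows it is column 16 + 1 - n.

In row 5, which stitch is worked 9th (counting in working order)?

Stitch:
K

Derivation:
Row 5: (5-1) mod 2 = 0, so use chart row 1. Odd row -> RS.
Chart row 1 tiled across columns 1-16: O K K P K K O K K P K K O K K P
Right side: take the tiled row as-is (worked left to right from column 1).
Counting 9 along the worked row gives K.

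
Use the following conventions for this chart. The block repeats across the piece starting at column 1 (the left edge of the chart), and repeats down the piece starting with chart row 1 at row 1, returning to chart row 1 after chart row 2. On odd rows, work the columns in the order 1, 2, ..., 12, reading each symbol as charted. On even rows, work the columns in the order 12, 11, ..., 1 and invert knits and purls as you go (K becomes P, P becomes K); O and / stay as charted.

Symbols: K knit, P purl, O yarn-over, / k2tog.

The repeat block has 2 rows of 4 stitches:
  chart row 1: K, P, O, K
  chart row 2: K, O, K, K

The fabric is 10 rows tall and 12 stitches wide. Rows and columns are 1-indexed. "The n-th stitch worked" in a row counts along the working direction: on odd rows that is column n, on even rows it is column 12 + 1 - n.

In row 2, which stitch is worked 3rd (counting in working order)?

== STITCH ==
O

Derivation:
For row 2: chart row = ((2-1) mod 2) + 1 = 2; this is a WS (even) row.
Chart row 2 tiled across columns 1-12: K O K K K O K K K O K K
WS: work from column 12 back to column 1 (reverse the tiled row), swapping K<->P (O and / unchanged).
Row 2 as worked: P P O P P P O P P P O P
The 3rd stitch worked is O.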